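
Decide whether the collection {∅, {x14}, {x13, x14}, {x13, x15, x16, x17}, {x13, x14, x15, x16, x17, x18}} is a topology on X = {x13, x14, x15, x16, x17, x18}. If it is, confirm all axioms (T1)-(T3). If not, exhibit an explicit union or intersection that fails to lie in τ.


τ is NOT a topology on X.

Axiom (T1): ∅ ∈ τ? Yes; X ∈ τ? Yes.
Axiom (T2/T3): check pairwise unions and intersections of members of τ.
Counterexample for (T2): {x14} ∪ {x13, x15, x16, x17} = {x13, x14, x15, x16, x17} ∉ τ. Therefore τ is NOT a topology.


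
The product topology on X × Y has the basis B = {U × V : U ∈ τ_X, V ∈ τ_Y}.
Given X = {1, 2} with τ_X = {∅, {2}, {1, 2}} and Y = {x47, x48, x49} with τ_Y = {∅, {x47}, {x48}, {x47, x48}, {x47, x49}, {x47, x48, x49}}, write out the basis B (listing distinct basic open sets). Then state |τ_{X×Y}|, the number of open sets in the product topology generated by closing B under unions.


Basis B = {∅ × ∅, {2} × {x47}, {2} × {x48}, {1, 2} × {x47}, {1, 2} × {x48}, {2} × {x47, x48}, {2} × {x47, x49}, {2} × {x47, x48, x49}, {1, 2} × {x47, x48}, {1, 2} × {x47, x49}, {1, 2} × {x47, x48, x49}}; |τ_{X×Y}| = 18.

Enumerate products U × V with U ∈ τ_X, V ∈ τ_Y (deduplicated):
  ∅ × ∅ = {} (∅)
  {2} × {x47} = {(2,x47)}
  {2} × {x48} = {(2,x48)}
  {1, 2} × {x47} = {(1,x47), (2,x47)}
  {1, 2} × {x48} = {(1,x48), (2,x48)}
  {2} × {x47, x48} = {(2,x47), (2,x48)}
  {2} × {x47, x49} = {(2,x47), (2,x49)}
  {2} × {x47, x48, x49} = {(2,x47), (2,x48), (2,x49)}
  {1, 2} × {x47, x48} = {(1,x47), (1,x48), (2,x47), (2,x48)}
  {1, 2} × {x47, x49} = {(1,x47), (1,x49), (2,x47), (2,x49)}
  {1, 2} × {x47, x48, x49} = {(1,x47), (1,x48), (1,x49), (2,x47), (2,x48), (2,x49)}
These 11 distinct sets form the basis B.
Close under arbitrary unions to get τ_{X×Y}; counting gives |τ_{X×Y}| = 18.


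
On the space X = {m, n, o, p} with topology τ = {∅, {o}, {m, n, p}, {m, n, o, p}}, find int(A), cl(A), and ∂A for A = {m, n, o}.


int(A) = {o}, cl(A) = {m, n, o, p}, ∂A = {m, n, p}.

Closed sets in (X, τ) are complements of opens:
  closed(X, τ) = {∅, {o}, {m, n, p}, {m, n, o, p}}.
int(A) = ⋃ {U ∈ τ : U ⊆ A}. Opens contained in A: ∅, {o}.
Taking the union of these: int(A) = {o}.
cl(A) = ⋂ {C closed : A ⊆ C}. Closed sets containing A: {m, n, o, p}.
Intersecting these: cl(A) = {m, n, o, p}.
∂A = cl(A) ∖ int(A) = {m, n, o, p} ∖ {o} = {m, n, p}.


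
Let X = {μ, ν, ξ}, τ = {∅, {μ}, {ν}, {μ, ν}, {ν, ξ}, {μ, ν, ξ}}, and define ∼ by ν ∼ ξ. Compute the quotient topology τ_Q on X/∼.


X/∼ = {[μ], [ν=ξ]}; |τ_Q| = 4.

Equivalence classes: [μ], [ν=ξ].
Quotient map π: X → X/∼ sends μ ↦ [μ], ν ↦ [ν=ξ], ξ ↦ [ν=ξ].
For each subset V ⊆ X/∼, compute π^{-1}(V) ⊆ X and check whether π^{-1}(V) ∈ τ. V is open in τ_Q iff π^{-1}(V) ∈ τ.
  V = {}: π^{-1}(V) = ∅ ∈ τ ✓.
  V = {[μ]}: π^{-1}(V) = {μ} ∈ τ ✓.
  V = {[ν=ξ]}: π^{-1}(V) = {ν, ξ} ∈ τ ✓.
  V = {[μ], [ν=ξ]}: π^{-1}(V) = {μ, ν, ξ} ∈ τ ✓.
Open sets in the quotient: τ_Q = {{}, {[μ]}, {[ν=ξ]}, {[μ], [ν=ξ]}} (4 elements).


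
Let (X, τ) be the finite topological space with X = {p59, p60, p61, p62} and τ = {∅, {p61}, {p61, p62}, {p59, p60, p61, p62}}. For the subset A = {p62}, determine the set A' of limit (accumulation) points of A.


A' = {p59, p60}

For each x ∈ X, list the open sets U ∈ τ with x ∈ U, then check whether U ∩ (A ∖ {x}) ≠ ∅ for every such U.
  x = p59: opens ∋ x are {p59, p60, p61, p62}; each meets A ∖ {p59}, so x IS a limit point.
  x = p60: opens ∋ x are {p59, p60, p61, p62}; each meets A ∖ {p60}, so x IS a limit point.
  x = p61: open {p61} ∋ x has {p61} ∩ (A ∖ {p61}) = ∅, so x is NOT a limit point.
  x = p62: open {p61, p62} ∋ x has {p61, p62} ∩ (A ∖ {p62}) = ∅, so x is NOT a limit point.
Collecting: A' = {p59, p60}.


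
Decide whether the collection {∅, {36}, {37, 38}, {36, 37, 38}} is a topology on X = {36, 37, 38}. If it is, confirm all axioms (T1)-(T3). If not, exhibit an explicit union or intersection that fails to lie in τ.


τ IS a topology on X.

Axiom (T1): ∅ ∈ τ? Yes; X ∈ τ? Yes.
Axiom (T2/T3): check pairwise unions and intersections of members of τ.
All pairwise intersections and unions checked — each lies in τ. Therefore τ satisfies (T1), (T2), (T3): it IS a topology on X.


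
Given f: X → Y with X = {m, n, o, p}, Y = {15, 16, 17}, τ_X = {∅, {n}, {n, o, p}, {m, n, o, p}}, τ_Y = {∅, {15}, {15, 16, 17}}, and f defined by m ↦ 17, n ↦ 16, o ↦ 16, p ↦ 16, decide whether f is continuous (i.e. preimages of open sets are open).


f IS continuous.

Compute f^{-1}(U) for each U ∈ τ_Y:
  U = ∅: f^{-1}(U) = ∅ ∈ τ_X ✓.
  U = {15}: f^{-1}(U) = ∅ ∈ τ_X ✓.
  U = {15, 16, 17}: f^{-1}(U) = {m, n, o, p} ∈ τ_X ✓.
Every preimage lies in τ_X, so f IS continuous.


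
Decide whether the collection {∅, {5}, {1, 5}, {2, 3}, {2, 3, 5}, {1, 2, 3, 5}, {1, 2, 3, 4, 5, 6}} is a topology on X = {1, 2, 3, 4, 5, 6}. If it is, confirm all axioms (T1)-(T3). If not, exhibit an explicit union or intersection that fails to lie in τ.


τ IS a topology on X.

Axiom (T1): ∅ ∈ τ? Yes; X ∈ τ? Yes.
Axiom (T2/T3): check pairwise unions and intersections of members of τ.
All pairwise intersections and unions checked — each lies in τ. Therefore τ satisfies (T1), (T2), (T3): it IS a topology on X.


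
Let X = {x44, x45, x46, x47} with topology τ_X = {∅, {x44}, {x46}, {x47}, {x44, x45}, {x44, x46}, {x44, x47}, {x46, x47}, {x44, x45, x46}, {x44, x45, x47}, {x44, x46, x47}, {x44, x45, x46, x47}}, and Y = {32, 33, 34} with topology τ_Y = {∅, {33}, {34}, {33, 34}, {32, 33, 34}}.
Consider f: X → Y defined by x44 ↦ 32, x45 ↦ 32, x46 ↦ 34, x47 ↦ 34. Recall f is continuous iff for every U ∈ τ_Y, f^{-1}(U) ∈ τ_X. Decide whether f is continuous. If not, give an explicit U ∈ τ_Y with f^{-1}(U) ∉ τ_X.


f IS continuous.

Compute f^{-1}(U) for each U ∈ τ_Y:
  U = ∅: f^{-1}(U) = ∅ ∈ τ_X ✓.
  U = {33}: f^{-1}(U) = ∅ ∈ τ_X ✓.
  U = {34}: f^{-1}(U) = {x46, x47} ∈ τ_X ✓.
  U = {33, 34}: f^{-1}(U) = {x46, x47} ∈ τ_X ✓.
  U = {32, 33, 34}: f^{-1}(U) = {x44, x45, x46, x47} ∈ τ_X ✓.
Every preimage lies in τ_X, so f IS continuous.


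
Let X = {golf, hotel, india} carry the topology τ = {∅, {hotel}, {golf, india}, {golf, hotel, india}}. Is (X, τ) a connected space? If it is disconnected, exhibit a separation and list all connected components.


(X, τ) is disconnected; components = [{hotel}, {golf, india}].

Find clopen sets (U ∈ τ with X ∖ U ∈ τ):
  U = ∅, X ∖ U = {golf, hotel, india} — both open, so U is clopen.
  U = {hotel}, X ∖ U = {golf, india} — both open, so U is clopen.
  U = {golf, india}, X ∖ U = {hotel} — both open, so U is clopen.
  U = {golf, hotel, india}, X ∖ U = ∅ — both open, so U is clopen.
Nontrivial clopen(s) exist: e.g. {golf, india}. So (X, τ) is disconnected.
Compute connected components by grouping points that agree on all clopens:
  component: {hotel}
  component: {golf, india}


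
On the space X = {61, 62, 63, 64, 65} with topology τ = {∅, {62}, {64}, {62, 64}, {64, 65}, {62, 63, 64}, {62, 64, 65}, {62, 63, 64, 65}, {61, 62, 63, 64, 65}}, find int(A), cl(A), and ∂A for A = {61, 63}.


int(A) = ∅, cl(A) = {61, 63}, ∂A = {61, 63}.

Closed sets in (X, τ) are complements of opens:
  closed(X, τ) = {∅, {61}, {61, 63}, {61, 65}, {61, 62, 63}, {61, 63, 65}, {61, 62, 63, 65}, {61, 63, 64, 65}, {61, 62, 63, 64, 65}}.
int(A) = ⋃ {U ∈ τ : U ⊆ A}. Opens contained in A: ∅.
Taking the union of these: int(A) = ∅.
cl(A) = ⋂ {C closed : A ⊆ C}. Closed sets containing A: {61, 63}, {61, 62, 63}, {61, 63, 65}, {61, 62, 63, 65}, {61, 63, 64, 65}, {61, 62, 63, 64, 65}.
Intersecting these: cl(A) = {61, 63}.
∂A = cl(A) ∖ int(A) = {61, 63} ∖ ∅ = {61, 63}.


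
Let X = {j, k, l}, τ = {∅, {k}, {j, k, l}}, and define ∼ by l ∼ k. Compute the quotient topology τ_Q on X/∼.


X/∼ = {[j], [k=l]}; |τ_Q| = 2.

Equivalence classes: [j], [k=l].
Quotient map π: X → X/∼ sends j ↦ [j], k ↦ [k=l], l ↦ [k=l].
For each subset V ⊆ X/∼, compute π^{-1}(V) ⊆ X and check whether π^{-1}(V) ∈ τ. V is open in τ_Q iff π^{-1}(V) ∈ τ.
  V = {}: π^{-1}(V) = ∅ ∈ τ ✓.
  V = {[j]}: π^{-1}(V) = {j} ∉ τ ✗.
  V = {[k=l]}: π^{-1}(V) = {k, l} ∉ τ ✗.
  V = {[j], [k=l]}: π^{-1}(V) = {j, k, l} ∈ τ ✓.
Open sets in the quotient: τ_Q = {{}, {[j], [k=l]}} (2 elements).


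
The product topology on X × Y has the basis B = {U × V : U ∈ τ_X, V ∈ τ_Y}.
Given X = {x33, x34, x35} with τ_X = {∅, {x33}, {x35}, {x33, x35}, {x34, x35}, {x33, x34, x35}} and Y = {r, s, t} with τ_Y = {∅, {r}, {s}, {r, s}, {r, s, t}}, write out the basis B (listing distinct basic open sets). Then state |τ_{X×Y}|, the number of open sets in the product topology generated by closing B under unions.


Basis B = {∅ × ∅, {x33} × {r}, {x33} × {s}, {x35} × {r}, {x35} × {s}, {x33} × {r, s}, {x33, x35} × {r}, {x33, x35} × {s}, {x34, x35} × {r}, {x34, x35} × {s}, {x35} × {r, s}, {x33} × {r, s, t}, {x33, x34, x35} × {r}, {x33, x34, x35} × {s}, {x35} × {r, s, t}, {x33, x35} × {r, s}, {x34, x35} × {r, s}, {x33, x35} × {r, s, t}, {x33, x34, x35} × {r, s}, {x34, x35} × {r, s, t}, {x33, x34, x35} × {r, s, t}}; |τ_{X×Y}| = 70.

Enumerate products U × V with U ∈ τ_X, V ∈ τ_Y (deduplicated):
  ∅ × ∅ = {} (∅)
  {x33} × {r} = {(x33,r)}
  {x33} × {s} = {(x33,s)}
  {x35} × {r} = {(x35,r)}
  {x35} × {s} = {(x35,s)}
  {x33} × {r, s} = {(x33,r), (x33,s)}
  {x33, x35} × {r} = {(x33,r), (x35,r)}
  {x33, x35} × {s} = {(x33,s), (x35,s)}
  {x34, x35} × {r} = {(x34,r), (x35,r)}
  {x34, x35} × {s} = {(x34,s), (x35,s)}
  {x35} × {r, s} = {(x35,r), (x35,s)}
  {x33} × {r, s, t} = {(x33,r), (x33,s), (x33,t)}
  {x33, x34, x35} × {r} = {(x33,r), (x34,r), (x35,r)}
  {x33, x34, x35} × {s} = {(x33,s), (x34,s), (x35,s)}
  {x35} × {r, s, t} = {(x35,r), (x35,s), (x35,t)}
  {x33, x35} × {r, s} = {(x33,r), (x33,s), (x35,r), (x35,s)}
  {x34, x35} × {r, s} = {(x34,r), (x34,s), (x35,r), (x35,s)}
  {x33, x35} × {r, s, t} = {(x33,r), (x33,s), (x33,t), (x35,r), (x35,s), (x35,t)}
  {x33, x34, x35} × {r, s} = {(x33,r), (x33,s), (x34,r), (x34,s), (x35,r), (x35,s)}
  {x34, x35} × {r, s, t} = {(x34,r), (x34,s), (x34,t), (x35,r), (x35,s), (x35,t)}
  {x33, x34, x35} × {r, s, t} = {(x33,r), (x33,s), (x33,t), (x34,r), (x34,s), (x34,t), (x35,r), (x35,s), (x35,t)}
These 21 distinct sets form the basis B.
Close under arbitrary unions to get τ_{X×Y}; counting gives |τ_{X×Y}| = 70.


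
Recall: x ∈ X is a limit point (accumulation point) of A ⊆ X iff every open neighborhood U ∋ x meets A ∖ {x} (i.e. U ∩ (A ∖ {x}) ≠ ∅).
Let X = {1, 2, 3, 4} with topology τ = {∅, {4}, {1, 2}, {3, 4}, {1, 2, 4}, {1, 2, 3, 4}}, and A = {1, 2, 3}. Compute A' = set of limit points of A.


A' = {1, 2}

For each x ∈ X, list the open sets U ∈ τ with x ∈ U, then check whether U ∩ (A ∖ {x}) ≠ ∅ for every such U.
  x = 1: opens ∋ x are {1, 2}, {1, 2, 4}, {1, 2, 3, 4}; each meets A ∖ {1}, so x IS a limit point.
  x = 2: opens ∋ x are {1, 2}, {1, 2, 4}, {1, 2, 3, 4}; each meets A ∖ {2}, so x IS a limit point.
  x = 3: open {3, 4} ∋ x has {3, 4} ∩ (A ∖ {3}) = ∅, so x is NOT a limit point.
  x = 4: open {4} ∋ x has {4} ∩ (A ∖ {4}) = ∅, so x is NOT a limit point.
Collecting: A' = {1, 2}.


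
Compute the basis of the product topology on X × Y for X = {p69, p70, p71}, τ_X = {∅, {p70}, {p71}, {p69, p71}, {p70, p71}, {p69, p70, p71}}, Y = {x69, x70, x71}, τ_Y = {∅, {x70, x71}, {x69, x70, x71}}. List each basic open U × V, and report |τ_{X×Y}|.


Basis B = {∅ × ∅, {p70} × {x70, x71}, {p71} × {x70, x71}, {p70} × {x69, x70, x71}, {p71} × {x69, x70, x71}, {p69, p71} × {x70, x71}, {p70, p71} × {x70, x71}, {p69, p71} × {x69, x70, x71}, {p69, p70, p71} × {x70, x71}, {p70, p71} × {x69, x70, x71}, {p69, p70, p71} × {x69, x70, x71}}; |τ_{X×Y}| = 18.

Enumerate products U × V with U ∈ τ_X, V ∈ τ_Y (deduplicated):
  ∅ × ∅ = {} (∅)
  {p70} × {x70, x71} = {(p70,x70), (p70,x71)}
  {p71} × {x70, x71} = {(p71,x70), (p71,x71)}
  {p70} × {x69, x70, x71} = {(p70,x69), (p70,x70), (p70,x71)}
  {p71} × {x69, x70, x71} = {(p71,x69), (p71,x70), (p71,x71)}
  {p69, p71} × {x70, x71} = {(p69,x70), (p69,x71), (p71,x70), (p71,x71)}
  {p70, p71} × {x70, x71} = {(p70,x70), (p70,x71), (p71,x70), (p71,x71)}
  {p69, p71} × {x69, x70, x71} = {(p69,x69), (p69,x70), (p69,x71), (p71,x69), (p71,x70), (p71,x71)}
  {p69, p70, p71} × {x70, x71} = {(p69,x70), (p69,x71), (p70,x70), (p70,x71), (p71,x70), (p71,x71)}
  {p70, p71} × {x69, x70, x71} = {(p70,x69), (p70,x70), (p70,x71), (p71,x69), (p71,x70), (p71,x71)}
  {p69, p70, p71} × {x69, x70, x71} = {(p69,x69), (p69,x70), (p69,x71), (p70,x69), (p70,x70), (p70,x71), (p71,x69), (p71,x70), (p71,x71)}
These 11 distinct sets form the basis B.
Close under arbitrary unions to get τ_{X×Y}; counting gives |τ_{X×Y}| = 18.


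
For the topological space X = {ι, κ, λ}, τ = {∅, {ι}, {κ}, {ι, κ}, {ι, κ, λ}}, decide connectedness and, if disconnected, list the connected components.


(X, τ) is connected.

Find clopen sets (U ∈ τ with X ∖ U ∈ τ):
  U = ∅, X ∖ U = {ι, κ, λ} — both open, so U is clopen.
  U = {ι, κ, λ}, X ∖ U = ∅ — both open, so U is clopen.
Only trivial clopens (∅ and X) exist, so (X, τ) is connected.
Compute connected components by grouping points that agree on all clopens:
  component: {ι, κ, λ}


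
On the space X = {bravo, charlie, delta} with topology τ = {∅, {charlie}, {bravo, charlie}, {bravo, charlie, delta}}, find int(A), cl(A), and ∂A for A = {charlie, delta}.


int(A) = {charlie}, cl(A) = {bravo, charlie, delta}, ∂A = {bravo, delta}.

Closed sets in (X, τ) are complements of opens:
  closed(X, τ) = {∅, {delta}, {bravo, delta}, {bravo, charlie, delta}}.
int(A) = ⋃ {U ∈ τ : U ⊆ A}. Opens contained in A: ∅, {charlie}.
Taking the union of these: int(A) = {charlie}.
cl(A) = ⋂ {C closed : A ⊆ C}. Closed sets containing A: {bravo, charlie, delta}.
Intersecting these: cl(A) = {bravo, charlie, delta}.
∂A = cl(A) ∖ int(A) = {bravo, charlie, delta} ∖ {charlie} = {bravo, delta}.


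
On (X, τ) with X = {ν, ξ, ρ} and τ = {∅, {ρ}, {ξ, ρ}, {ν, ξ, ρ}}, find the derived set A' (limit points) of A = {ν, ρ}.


A' = {ν, ξ}

For each x ∈ X, list the open sets U ∈ τ with x ∈ U, then check whether U ∩ (A ∖ {x}) ≠ ∅ for every such U.
  x = ν: opens ∋ x are {ν, ξ, ρ}; each meets A ∖ {ν}, so x IS a limit point.
  x = ξ: opens ∋ x are {ξ, ρ}, {ν, ξ, ρ}; each meets A ∖ {ξ}, so x IS a limit point.
  x = ρ: open {ρ} ∋ x has {ρ} ∩ (A ∖ {ρ}) = ∅, so x is NOT a limit point.
Collecting: A' = {ν, ξ}.


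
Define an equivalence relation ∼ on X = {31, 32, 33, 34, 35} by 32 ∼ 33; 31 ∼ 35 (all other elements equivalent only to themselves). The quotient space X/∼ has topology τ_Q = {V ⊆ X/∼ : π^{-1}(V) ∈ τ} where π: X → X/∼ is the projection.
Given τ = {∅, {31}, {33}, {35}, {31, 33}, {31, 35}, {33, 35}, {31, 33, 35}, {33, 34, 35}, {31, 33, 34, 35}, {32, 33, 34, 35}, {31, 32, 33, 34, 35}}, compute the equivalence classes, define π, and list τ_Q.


X/∼ = {[31=35], [32=33], [34]}; |τ_Q| = 3.

Equivalence classes: [31=35], [32=33], [34].
Quotient map π: X → X/∼ sends 31 ↦ [31=35], 32 ↦ [32=33], 33 ↦ [32=33], 34 ↦ [34], 35 ↦ [31=35].
For each subset V ⊆ X/∼, compute π^{-1}(V) ⊆ X and check whether π^{-1}(V) ∈ τ. V is open in τ_Q iff π^{-1}(V) ∈ τ.
  V = {}: π^{-1}(V) = ∅ ∈ τ ✓.
  V = {[31=35]}: π^{-1}(V) = {31, 35} ∈ τ ✓.
  V = {[32=33]}: π^{-1}(V) = {32, 33} ∉ τ ✗.
  V = {[31=35], [32=33]}: π^{-1}(V) = {31, 32, 33, 35} ∉ τ ✗.
  V = {[34]}: π^{-1}(V) = {34} ∉ τ ✗.
  V = {[31=35], [34]}: π^{-1}(V) = {31, 34, 35} ∉ τ ✗.
  V = {[32=33], [34]}: π^{-1}(V) = {32, 33, 34} ∉ τ ✗.
  V = {[31=35], [32=33], [34]}: π^{-1}(V) = {31, 32, 33, 34, 35} ∈ τ ✓.
Open sets in the quotient: τ_Q = {{}, {[31=35]}, {[31=35], [32=33], [34]}} (3 elements).


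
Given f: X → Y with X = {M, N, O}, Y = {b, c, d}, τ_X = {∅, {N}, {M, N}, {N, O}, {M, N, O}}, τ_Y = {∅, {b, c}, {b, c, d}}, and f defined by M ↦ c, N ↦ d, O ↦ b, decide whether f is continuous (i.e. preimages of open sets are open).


f is NOT continuous.

Compute f^{-1}(U) for each U ∈ τ_Y:
  U = ∅: f^{-1}(U) = ∅ ∈ τ_X ✓.
  U = {b, c}: f^{-1}(U) = {M, O} ∉ τ_X ✗.
  U = {b, c, d}: f^{-1}(U) = {M, N, O} ∈ τ_X ✓.
Found U = {b, c} with f^{-1}(U) = {M, O} not in τ_X. Therefore f is NOT continuous.


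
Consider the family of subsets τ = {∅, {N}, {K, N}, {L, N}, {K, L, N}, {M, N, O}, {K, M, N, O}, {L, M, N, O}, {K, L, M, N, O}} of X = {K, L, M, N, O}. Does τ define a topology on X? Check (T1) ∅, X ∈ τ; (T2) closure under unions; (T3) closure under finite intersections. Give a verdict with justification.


τ IS a topology on X.

Axiom (T1): ∅ ∈ τ? Yes; X ∈ τ? Yes.
Axiom (T2/T3): check pairwise unions and intersections of members of τ.
All pairwise intersections and unions checked — each lies in τ. Therefore τ satisfies (T1), (T2), (T3): it IS a topology on X.


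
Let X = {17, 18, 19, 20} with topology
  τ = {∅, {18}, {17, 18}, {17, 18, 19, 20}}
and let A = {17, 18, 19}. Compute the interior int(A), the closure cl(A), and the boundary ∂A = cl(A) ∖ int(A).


int(A) = {17, 18}, cl(A) = {17, 18, 19, 20}, ∂A = {19, 20}.

Closed sets in (X, τ) are complements of opens:
  closed(X, τ) = {∅, {19, 20}, {17, 19, 20}, {17, 18, 19, 20}}.
int(A) = ⋃ {U ∈ τ : U ⊆ A}. Opens contained in A: ∅, {18}, {17, 18}.
Taking the union of these: int(A) = {17, 18}.
cl(A) = ⋂ {C closed : A ⊆ C}. Closed sets containing A: {17, 18, 19, 20}.
Intersecting these: cl(A) = {17, 18, 19, 20}.
∂A = cl(A) ∖ int(A) = {17, 18, 19, 20} ∖ {17, 18} = {19, 20}.


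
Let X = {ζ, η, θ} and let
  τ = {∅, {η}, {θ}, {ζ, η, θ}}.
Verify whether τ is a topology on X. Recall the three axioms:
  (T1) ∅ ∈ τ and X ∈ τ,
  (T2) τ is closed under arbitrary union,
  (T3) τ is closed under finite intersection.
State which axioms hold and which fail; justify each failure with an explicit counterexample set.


τ is NOT a topology on X.

Axiom (T1): ∅ ∈ τ? Yes; X ∈ τ? Yes.
Axiom (T2/T3): check pairwise unions and intersections of members of τ.
Counterexample for (T2): {η} ∪ {θ} = {η, θ} ∉ τ. Therefore τ is NOT a topology.


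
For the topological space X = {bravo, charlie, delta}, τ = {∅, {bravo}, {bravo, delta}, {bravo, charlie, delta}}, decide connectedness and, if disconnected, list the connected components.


(X, τ) is connected.

Find clopen sets (U ∈ τ with X ∖ U ∈ τ):
  U = ∅, X ∖ U = {bravo, charlie, delta} — both open, so U is clopen.
  U = {bravo, charlie, delta}, X ∖ U = ∅ — both open, so U is clopen.
Only trivial clopens (∅ and X) exist, so (X, τ) is connected.
Compute connected components by grouping points that agree on all clopens:
  component: {bravo, charlie, delta}


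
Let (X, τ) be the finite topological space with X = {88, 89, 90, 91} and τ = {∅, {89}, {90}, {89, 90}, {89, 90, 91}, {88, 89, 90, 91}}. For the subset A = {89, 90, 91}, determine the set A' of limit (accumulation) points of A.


A' = {88, 91}

For each x ∈ X, list the open sets U ∈ τ with x ∈ U, then check whether U ∩ (A ∖ {x}) ≠ ∅ for every such U.
  x = 88: opens ∋ x are {88, 89, 90, 91}; each meets A ∖ {88}, so x IS a limit point.
  x = 89: open {89} ∋ x has {89} ∩ (A ∖ {89}) = ∅, so x is NOT a limit point.
  x = 90: open {90} ∋ x has {90} ∩ (A ∖ {90}) = ∅, so x is NOT a limit point.
  x = 91: opens ∋ x are {89, 90, 91}, {88, 89, 90, 91}; each meets A ∖ {91}, so x IS a limit point.
Collecting: A' = {88, 91}.


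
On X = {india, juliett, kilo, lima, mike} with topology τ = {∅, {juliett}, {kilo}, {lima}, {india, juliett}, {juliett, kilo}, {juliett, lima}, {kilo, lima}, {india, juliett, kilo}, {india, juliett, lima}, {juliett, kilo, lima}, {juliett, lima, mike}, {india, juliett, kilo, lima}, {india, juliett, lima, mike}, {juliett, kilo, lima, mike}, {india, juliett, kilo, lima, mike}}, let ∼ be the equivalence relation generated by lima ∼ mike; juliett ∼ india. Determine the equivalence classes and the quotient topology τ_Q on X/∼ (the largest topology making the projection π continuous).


X/∼ = {[india=juliett], [kilo], [lima=mike]}; |τ_Q| = 6.

Equivalence classes: [india=juliett], [kilo], [lima=mike].
Quotient map π: X → X/∼ sends india ↦ [india=juliett], juliett ↦ [india=juliett], kilo ↦ [kilo], lima ↦ [lima=mike], mike ↦ [lima=mike].
For each subset V ⊆ X/∼, compute π^{-1}(V) ⊆ X and check whether π^{-1}(V) ∈ τ. V is open in τ_Q iff π^{-1}(V) ∈ τ.
  V = {}: π^{-1}(V) = ∅ ∈ τ ✓.
  V = {[india=juliett]}: π^{-1}(V) = {india, juliett} ∈ τ ✓.
  V = {[kilo]}: π^{-1}(V) = {kilo} ∈ τ ✓.
  V = {[india=juliett], [kilo]}: π^{-1}(V) = {india, juliett, kilo} ∈ τ ✓.
  V = {[lima=mike]}: π^{-1}(V) = {lima, mike} ∉ τ ✗.
  V = {[india=juliett], [lima=mike]}: π^{-1}(V) = {india, juliett, lima, mike} ∈ τ ✓.
  V = {[kilo], [lima=mike]}: π^{-1}(V) = {kilo, lima, mike} ∉ τ ✗.
  V = {[india=juliett], [kilo], [lima=mike]}: π^{-1}(V) = {india, juliett, kilo, lima, mike} ∈ τ ✓.
Open sets in the quotient: τ_Q = {{}, {[india=juliett]}, {[kilo]}, {[india=juliett], [kilo]}, {[india=juliett], [lima=mike]}, {[india=juliett], [kilo], [lima=mike]}} (6 elements).


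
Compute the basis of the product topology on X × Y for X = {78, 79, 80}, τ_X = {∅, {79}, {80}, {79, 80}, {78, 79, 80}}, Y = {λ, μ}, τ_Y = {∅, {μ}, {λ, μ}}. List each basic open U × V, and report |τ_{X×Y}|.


Basis B = {∅ × ∅, {79} × {μ}, {80} × {μ}, {79} × {λ, μ}, {79, 80} × {μ}, {80} × {λ, μ}, {78, 79, 80} × {μ}, {79, 80} × {λ, μ}, {78, 79, 80} × {λ, μ}}; |τ_{X×Y}| = 14.

Enumerate products U × V with U ∈ τ_X, V ∈ τ_Y (deduplicated):
  ∅ × ∅ = {} (∅)
  {79} × {μ} = {(79,μ)}
  {80} × {μ} = {(80,μ)}
  {79} × {λ, μ} = {(79,λ), (79,μ)}
  {79, 80} × {μ} = {(79,μ), (80,μ)}
  {80} × {λ, μ} = {(80,λ), (80,μ)}
  {78, 79, 80} × {μ} = {(78,μ), (79,μ), (80,μ)}
  {79, 80} × {λ, μ} = {(79,λ), (79,μ), (80,λ), (80,μ)}
  {78, 79, 80} × {λ, μ} = {(78,λ), (78,μ), (79,λ), (79,μ), (80,λ), (80,μ)}
These 9 distinct sets form the basis B.
Close under arbitrary unions to get τ_{X×Y}; counting gives |τ_{X×Y}| = 14.


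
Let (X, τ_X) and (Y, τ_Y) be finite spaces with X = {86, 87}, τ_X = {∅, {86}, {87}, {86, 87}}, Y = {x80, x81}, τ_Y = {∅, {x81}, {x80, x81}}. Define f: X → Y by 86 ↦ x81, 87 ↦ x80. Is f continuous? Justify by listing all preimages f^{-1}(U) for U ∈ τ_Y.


f IS continuous.

Compute f^{-1}(U) for each U ∈ τ_Y:
  U = ∅: f^{-1}(U) = ∅ ∈ τ_X ✓.
  U = {x81}: f^{-1}(U) = {86} ∈ τ_X ✓.
  U = {x80, x81}: f^{-1}(U) = {86, 87} ∈ τ_X ✓.
Every preimage lies in τ_X, so f IS continuous.


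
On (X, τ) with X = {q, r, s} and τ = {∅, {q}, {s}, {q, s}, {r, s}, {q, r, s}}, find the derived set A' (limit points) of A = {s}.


A' = {r}

For each x ∈ X, list the open sets U ∈ τ with x ∈ U, then check whether U ∩ (A ∖ {x}) ≠ ∅ for every such U.
  x = q: open {q} ∋ x has {q} ∩ (A ∖ {q}) = ∅, so x is NOT a limit point.
  x = r: opens ∋ x are {r, s}, {q, r, s}; each meets A ∖ {r}, so x IS a limit point.
  x = s: open {s} ∋ x has {s} ∩ (A ∖ {s}) = ∅, so x is NOT a limit point.
Collecting: A' = {r}.


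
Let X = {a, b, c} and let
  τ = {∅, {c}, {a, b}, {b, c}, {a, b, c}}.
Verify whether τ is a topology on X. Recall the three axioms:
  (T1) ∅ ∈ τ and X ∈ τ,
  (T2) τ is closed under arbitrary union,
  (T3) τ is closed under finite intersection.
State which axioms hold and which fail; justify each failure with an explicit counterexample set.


τ is NOT a topology on X.

Axiom (T1): ∅ ∈ τ? Yes; X ∈ τ? Yes.
Axiom (T2/T3): check pairwise unions and intersections of members of τ.
Counterexample for (T3): {a, b} ∩ {b, c} = {b} ∉ τ. Therefore τ is NOT a topology.


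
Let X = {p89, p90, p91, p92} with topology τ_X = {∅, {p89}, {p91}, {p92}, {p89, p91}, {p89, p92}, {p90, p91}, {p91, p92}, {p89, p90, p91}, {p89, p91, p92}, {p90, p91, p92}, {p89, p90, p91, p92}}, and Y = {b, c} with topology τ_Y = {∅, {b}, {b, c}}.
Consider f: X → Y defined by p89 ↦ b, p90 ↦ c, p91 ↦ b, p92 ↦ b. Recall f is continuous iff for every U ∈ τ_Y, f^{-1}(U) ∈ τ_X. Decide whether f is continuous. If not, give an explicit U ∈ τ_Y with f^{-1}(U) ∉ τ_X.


f IS continuous.

Compute f^{-1}(U) for each U ∈ τ_Y:
  U = ∅: f^{-1}(U) = ∅ ∈ τ_X ✓.
  U = {b}: f^{-1}(U) = {p89, p91, p92} ∈ τ_X ✓.
  U = {b, c}: f^{-1}(U) = {p89, p90, p91, p92} ∈ τ_X ✓.
Every preimage lies in τ_X, so f IS continuous.


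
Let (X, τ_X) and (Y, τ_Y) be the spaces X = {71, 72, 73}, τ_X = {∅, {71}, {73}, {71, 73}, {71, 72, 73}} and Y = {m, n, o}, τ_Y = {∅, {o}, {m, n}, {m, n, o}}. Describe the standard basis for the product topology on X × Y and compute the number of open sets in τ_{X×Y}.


Basis B = {∅ × ∅, {71} × {o}, {73} × {o}, {71} × {m, n}, {71, 73} × {o}, {73} × {m, n}, {71} × {m, n, o}, {71, 72, 73} × {o}, {73} × {m, n, o}, {71, 73} × {m, n}, {71, 73} × {m, n, o}, {71, 72, 73} × {m, n}, {71, 72, 73} × {m, n, o}}; |τ_{X×Y}| = 25.

Enumerate products U × V with U ∈ τ_X, V ∈ τ_Y (deduplicated):
  ∅ × ∅ = {} (∅)
  {71} × {o} = {(71,o)}
  {73} × {o} = {(73,o)}
  {71} × {m, n} = {(71,m), (71,n)}
  {71, 73} × {o} = {(71,o), (73,o)}
  {73} × {m, n} = {(73,m), (73,n)}
  {71} × {m, n, o} = {(71,m), (71,n), (71,o)}
  {71, 72, 73} × {o} = {(71,o), (72,o), (73,o)}
  {73} × {m, n, o} = {(73,m), (73,n), (73,o)}
  {71, 73} × {m, n} = {(71,m), (71,n), (73,m), (73,n)}
  {71, 73} × {m, n, o} = {(71,m), (71,n), (71,o), (73,m), (73,n), (73,o)}
  {71, 72, 73} × {m, n} = {(71,m), (71,n), (72,m), (72,n), (73,m), (73,n)}
  {71, 72, 73} × {m, n, o} = {(71,m), (71,n), (71,o), (72,m), (72,n), (72,o), (73,m), (73,n), (73,o)}
These 13 distinct sets form the basis B.
Close under arbitrary unions to get τ_{X×Y}; counting gives |τ_{X×Y}| = 25.


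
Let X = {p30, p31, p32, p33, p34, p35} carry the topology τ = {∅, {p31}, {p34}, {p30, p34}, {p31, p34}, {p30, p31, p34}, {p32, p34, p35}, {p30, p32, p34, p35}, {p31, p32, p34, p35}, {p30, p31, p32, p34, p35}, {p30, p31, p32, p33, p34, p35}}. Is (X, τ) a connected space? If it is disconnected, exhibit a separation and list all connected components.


(X, τ) is connected.

Find clopen sets (U ∈ τ with X ∖ U ∈ τ):
  U = ∅, X ∖ U = {p30, p31, p32, p33, p34, p35} — both open, so U is clopen.
  U = {p30, p31, p32, p33, p34, p35}, X ∖ U = ∅ — both open, so U is clopen.
Only trivial clopens (∅ and X) exist, so (X, τ) is connected.
Compute connected components by grouping points that agree on all clopens:
  component: {p30, p31, p32, p33, p34, p35}


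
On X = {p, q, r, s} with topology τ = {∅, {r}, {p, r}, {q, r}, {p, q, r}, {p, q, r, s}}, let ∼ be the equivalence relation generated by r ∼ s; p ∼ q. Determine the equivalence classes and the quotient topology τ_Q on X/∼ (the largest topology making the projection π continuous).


X/∼ = {[p=q], [r=s]}; |τ_Q| = 2.

Equivalence classes: [p=q], [r=s].
Quotient map π: X → X/∼ sends p ↦ [p=q], q ↦ [p=q], r ↦ [r=s], s ↦ [r=s].
For each subset V ⊆ X/∼, compute π^{-1}(V) ⊆ X and check whether π^{-1}(V) ∈ τ. V is open in τ_Q iff π^{-1}(V) ∈ τ.
  V = {}: π^{-1}(V) = ∅ ∈ τ ✓.
  V = {[p=q]}: π^{-1}(V) = {p, q} ∉ τ ✗.
  V = {[r=s]}: π^{-1}(V) = {r, s} ∉ τ ✗.
  V = {[p=q], [r=s]}: π^{-1}(V) = {p, q, r, s} ∈ τ ✓.
Open sets in the quotient: τ_Q = {{}, {[p=q], [r=s]}} (2 elements).


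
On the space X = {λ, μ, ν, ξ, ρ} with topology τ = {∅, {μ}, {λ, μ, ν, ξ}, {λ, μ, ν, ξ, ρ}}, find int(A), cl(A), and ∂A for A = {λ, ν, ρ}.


int(A) = ∅, cl(A) = {λ, ν, ξ, ρ}, ∂A = {λ, ν, ξ, ρ}.

Closed sets in (X, τ) are complements of opens:
  closed(X, τ) = {∅, {ρ}, {λ, ν, ξ, ρ}, {λ, μ, ν, ξ, ρ}}.
int(A) = ⋃ {U ∈ τ : U ⊆ A}. Opens contained in A: ∅.
Taking the union of these: int(A) = ∅.
cl(A) = ⋂ {C closed : A ⊆ C}. Closed sets containing A: {λ, ν, ξ, ρ}, {λ, μ, ν, ξ, ρ}.
Intersecting these: cl(A) = {λ, ν, ξ, ρ}.
∂A = cl(A) ∖ int(A) = {λ, ν, ξ, ρ} ∖ ∅ = {λ, ν, ξ, ρ}.


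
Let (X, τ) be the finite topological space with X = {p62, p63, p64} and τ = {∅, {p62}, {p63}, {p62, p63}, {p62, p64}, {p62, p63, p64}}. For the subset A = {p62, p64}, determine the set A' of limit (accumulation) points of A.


A' = {p64}

For each x ∈ X, list the open sets U ∈ τ with x ∈ U, then check whether U ∩ (A ∖ {x}) ≠ ∅ for every such U.
  x = p62: open {p62} ∋ x has {p62} ∩ (A ∖ {p62}) = ∅, so x is NOT a limit point.
  x = p63: open {p63} ∋ x has {p63} ∩ (A ∖ {p63}) = ∅, so x is NOT a limit point.
  x = p64: opens ∋ x are {p62, p64}, {p62, p63, p64}; each meets A ∖ {p64}, so x IS a limit point.
Collecting: A' = {p64}.


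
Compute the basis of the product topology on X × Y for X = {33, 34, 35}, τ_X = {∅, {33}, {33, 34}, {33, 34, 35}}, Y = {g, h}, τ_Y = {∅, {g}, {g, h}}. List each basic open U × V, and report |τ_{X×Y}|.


Basis B = {∅ × ∅, {33} × {g}, {33} × {g, h}, {33, 34} × {g}, {33, 34, 35} × {g}, {33, 34} × {g, h}, {33, 34, 35} × {g, h}}; |τ_{X×Y}| = 10.

Enumerate products U × V with U ∈ τ_X, V ∈ τ_Y (deduplicated):
  ∅ × ∅ = {} (∅)
  {33} × {g} = {(33,g)}
  {33} × {g, h} = {(33,g), (33,h)}
  {33, 34} × {g} = {(33,g), (34,g)}
  {33, 34, 35} × {g} = {(33,g), (34,g), (35,g)}
  {33, 34} × {g, h} = {(33,g), (33,h), (34,g), (34,h)}
  {33, 34, 35} × {g, h} = {(33,g), (33,h), (34,g), (34,h), (35,g), (35,h)}
These 7 distinct sets form the basis B.
Close under arbitrary unions to get τ_{X×Y}; counting gives |τ_{X×Y}| = 10.


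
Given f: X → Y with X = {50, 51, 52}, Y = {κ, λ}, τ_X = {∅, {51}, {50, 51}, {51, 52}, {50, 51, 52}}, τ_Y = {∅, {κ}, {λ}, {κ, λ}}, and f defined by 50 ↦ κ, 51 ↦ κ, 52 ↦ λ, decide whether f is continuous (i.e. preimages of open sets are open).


f is NOT continuous.

Compute f^{-1}(U) for each U ∈ τ_Y:
  U = ∅: f^{-1}(U) = ∅ ∈ τ_X ✓.
  U = {κ}: f^{-1}(U) = {50, 51} ∈ τ_X ✓.
  U = {λ}: f^{-1}(U) = {52} ∉ τ_X ✗.
  U = {κ, λ}: f^{-1}(U) = {50, 51, 52} ∈ τ_X ✓.
Found U = {λ} with f^{-1}(U) = {52} not in τ_X. Therefore f is NOT continuous.


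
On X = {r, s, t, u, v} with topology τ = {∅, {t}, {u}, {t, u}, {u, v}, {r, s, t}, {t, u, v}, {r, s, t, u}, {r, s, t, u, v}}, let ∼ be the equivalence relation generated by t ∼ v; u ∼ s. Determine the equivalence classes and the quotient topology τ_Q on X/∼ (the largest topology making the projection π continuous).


X/∼ = {[r], [s=u], [t=v]}; |τ_Q| = 2.

Equivalence classes: [r], [s=u], [t=v].
Quotient map π: X → X/∼ sends r ↦ [r], s ↦ [s=u], t ↦ [t=v], u ↦ [s=u], v ↦ [t=v].
For each subset V ⊆ X/∼, compute π^{-1}(V) ⊆ X and check whether π^{-1}(V) ∈ τ. V is open in τ_Q iff π^{-1}(V) ∈ τ.
  V = {}: π^{-1}(V) = ∅ ∈ τ ✓.
  V = {[r]}: π^{-1}(V) = {r} ∉ τ ✗.
  V = {[s=u]}: π^{-1}(V) = {s, u} ∉ τ ✗.
  V = {[r], [s=u]}: π^{-1}(V) = {r, s, u} ∉ τ ✗.
  V = {[t=v]}: π^{-1}(V) = {t, v} ∉ τ ✗.
  V = {[r], [t=v]}: π^{-1}(V) = {r, t, v} ∉ τ ✗.
  V = {[s=u], [t=v]}: π^{-1}(V) = {s, t, u, v} ∉ τ ✗.
  V = {[r], [s=u], [t=v]}: π^{-1}(V) = {r, s, t, u, v} ∈ τ ✓.
Open sets in the quotient: τ_Q = {{}, {[r], [s=u], [t=v]}} (2 elements).


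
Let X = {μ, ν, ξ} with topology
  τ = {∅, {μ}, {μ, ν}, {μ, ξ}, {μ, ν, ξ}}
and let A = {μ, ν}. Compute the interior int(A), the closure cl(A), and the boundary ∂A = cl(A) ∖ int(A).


int(A) = {μ, ν}, cl(A) = {μ, ν, ξ}, ∂A = {ξ}.

Closed sets in (X, τ) are complements of opens:
  closed(X, τ) = {∅, {ν}, {ξ}, {ν, ξ}, {μ, ν, ξ}}.
int(A) = ⋃ {U ∈ τ : U ⊆ A}. Opens contained in A: ∅, {μ}, {μ, ν}.
Taking the union of these: int(A) = {μ, ν}.
cl(A) = ⋂ {C closed : A ⊆ C}. Closed sets containing A: {μ, ν, ξ}.
Intersecting these: cl(A) = {μ, ν, ξ}.
∂A = cl(A) ∖ int(A) = {μ, ν, ξ} ∖ {μ, ν} = {ξ}.


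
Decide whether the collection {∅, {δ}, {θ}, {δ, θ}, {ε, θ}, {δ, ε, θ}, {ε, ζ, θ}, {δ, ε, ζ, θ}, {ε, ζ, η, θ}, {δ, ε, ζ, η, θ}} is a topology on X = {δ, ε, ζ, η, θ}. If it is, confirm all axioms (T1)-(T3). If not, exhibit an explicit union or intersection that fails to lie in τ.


τ IS a topology on X.

Axiom (T1): ∅ ∈ τ? Yes; X ∈ τ? Yes.
Axiom (T2/T3): check pairwise unions and intersections of members of τ.
All pairwise intersections and unions checked — each lies in τ. Therefore τ satisfies (T1), (T2), (T3): it IS a topology on X.


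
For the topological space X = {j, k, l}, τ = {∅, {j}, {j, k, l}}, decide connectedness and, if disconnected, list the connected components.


(X, τ) is connected.

Find clopen sets (U ∈ τ with X ∖ U ∈ τ):
  U = ∅, X ∖ U = {j, k, l} — both open, so U is clopen.
  U = {j, k, l}, X ∖ U = ∅ — both open, so U is clopen.
Only trivial clopens (∅ and X) exist, so (X, τ) is connected.
Compute connected components by grouping points that agree on all clopens:
  component: {j, k, l}


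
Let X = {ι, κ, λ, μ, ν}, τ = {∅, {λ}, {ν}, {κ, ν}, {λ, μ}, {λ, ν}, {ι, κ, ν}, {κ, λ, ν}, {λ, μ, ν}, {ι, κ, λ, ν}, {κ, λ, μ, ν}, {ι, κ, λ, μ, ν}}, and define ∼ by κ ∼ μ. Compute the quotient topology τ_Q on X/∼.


X/∼ = {[ι], [κ=μ], [λ], [ν]}; |τ_Q| = 6.

Equivalence classes: [ι], [κ=μ], [λ], [ν].
Quotient map π: X → X/∼ sends ι ↦ [ι], κ ↦ [κ=μ], λ ↦ [λ], μ ↦ [κ=μ], ν ↦ [ν].
For each subset V ⊆ X/∼, compute π^{-1}(V) ⊆ X and check whether π^{-1}(V) ∈ τ. V is open in τ_Q iff π^{-1}(V) ∈ τ.
  V = {}: π^{-1}(V) = ∅ ∈ τ ✓.
  V = {[ι]}: π^{-1}(V) = {ι} ∉ τ ✗.
  V = {[κ=μ]}: π^{-1}(V) = {κ, μ} ∉ τ ✗.
  V = {[ι], [κ=μ]}: π^{-1}(V) = {ι, κ, μ} ∉ τ ✗.
  V = {[λ]}: π^{-1}(V) = {λ} ∈ τ ✓.
  V = {[ι], [λ]}: π^{-1}(V) = {ι, λ} ∉ τ ✗.
  V = {[κ=μ], [λ]}: π^{-1}(V) = {κ, λ, μ} ∉ τ ✗.
  V = {[ι], [κ=μ], [λ]}: π^{-1}(V) = {ι, κ, λ, μ} ∉ τ ✗.
  V = {[ν]}: π^{-1}(V) = {ν} ∈ τ ✓.
  V = {[ι], [ν]}: π^{-1}(V) = {ι, ν} ∉ τ ✗.
  V = {[κ=μ], [ν]}: π^{-1}(V) = {κ, μ, ν} ∉ τ ✗.
  V = {[ι], [κ=μ], [ν]}: π^{-1}(V) = {ι, κ, μ, ν} ∉ τ ✗.
  V = {[λ], [ν]}: π^{-1}(V) = {λ, ν} ∈ τ ✓.
  V = {[ι], [λ], [ν]}: π^{-1}(V) = {ι, λ, ν} ∉ τ ✗.
  V = {[κ=μ], [λ], [ν]}: π^{-1}(V) = {κ, λ, μ, ν} ∈ τ ✓.
  V = {[ι], [κ=μ], [λ], [ν]}: π^{-1}(V) = {ι, κ, λ, μ, ν} ∈ τ ✓.
Open sets in the quotient: τ_Q = {{}, {[λ]}, {[ν]}, {[λ], [ν]}, {[κ=μ], [λ], [ν]}, {[ι], [κ=μ], [λ], [ν]}} (6 elements).


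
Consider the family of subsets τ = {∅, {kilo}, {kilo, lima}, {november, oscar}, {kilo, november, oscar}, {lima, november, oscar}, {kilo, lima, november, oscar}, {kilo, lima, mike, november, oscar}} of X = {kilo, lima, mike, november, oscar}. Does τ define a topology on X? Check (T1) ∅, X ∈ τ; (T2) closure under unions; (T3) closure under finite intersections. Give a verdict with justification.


τ is NOT a topology on X.

Axiom (T1): ∅ ∈ τ? Yes; X ∈ τ? Yes.
Axiom (T2/T3): check pairwise unions and intersections of members of τ.
Counterexample for (T3): {kilo, lima} ∩ {lima, november, oscar} = {lima} ∉ τ. Therefore τ is NOT a topology.


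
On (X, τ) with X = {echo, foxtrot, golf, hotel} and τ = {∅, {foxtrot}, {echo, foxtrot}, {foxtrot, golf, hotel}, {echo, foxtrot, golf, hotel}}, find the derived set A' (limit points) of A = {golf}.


A' = {hotel}

For each x ∈ X, list the open sets U ∈ τ with x ∈ U, then check whether U ∩ (A ∖ {x}) ≠ ∅ for every such U.
  x = echo: open {echo, foxtrot} ∋ x has {echo, foxtrot} ∩ (A ∖ {echo}) = ∅, so x is NOT a limit point.
  x = foxtrot: open {foxtrot} ∋ x has {foxtrot} ∩ (A ∖ {foxtrot}) = ∅, so x is NOT a limit point.
  x = golf: open {foxtrot, golf, hotel} ∋ x has {foxtrot, golf, hotel} ∩ (A ∖ {golf}) = ∅, so x is NOT a limit point.
  x = hotel: opens ∋ x are {foxtrot, golf, hotel}, {echo, foxtrot, golf, hotel}; each meets A ∖ {hotel}, so x IS a limit point.
Collecting: A' = {hotel}.


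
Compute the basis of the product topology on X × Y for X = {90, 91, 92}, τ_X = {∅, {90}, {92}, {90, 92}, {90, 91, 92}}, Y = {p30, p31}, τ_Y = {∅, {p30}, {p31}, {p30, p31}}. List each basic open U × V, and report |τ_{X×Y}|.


Basis B = {∅ × ∅, {90} × {p30}, {90} × {p31}, {92} × {p30}, {92} × {p31}, {90} × {p30, p31}, {90, 92} × {p30}, {90, 92} × {p31}, {92} × {p30, p31}, {90, 91, 92} × {p30}, {90, 91, 92} × {p31}, {90, 92} × {p30, p31}, {90, 91, 92} × {p30, p31}}; |τ_{X×Y}| = 25.

Enumerate products U × V with U ∈ τ_X, V ∈ τ_Y (deduplicated):
  ∅ × ∅ = {} (∅)
  {90} × {p30} = {(90,p30)}
  {90} × {p31} = {(90,p31)}
  {92} × {p30} = {(92,p30)}
  {92} × {p31} = {(92,p31)}
  {90} × {p30, p31} = {(90,p30), (90,p31)}
  {90, 92} × {p30} = {(90,p30), (92,p30)}
  {90, 92} × {p31} = {(90,p31), (92,p31)}
  {92} × {p30, p31} = {(92,p30), (92,p31)}
  {90, 91, 92} × {p30} = {(90,p30), (91,p30), (92,p30)}
  {90, 91, 92} × {p31} = {(90,p31), (91,p31), (92,p31)}
  {90, 92} × {p30, p31} = {(90,p30), (90,p31), (92,p30), (92,p31)}
  {90, 91, 92} × {p30, p31} = {(90,p30), (90,p31), (91,p30), (91,p31), (92,p30), (92,p31)}
These 13 distinct sets form the basis B.
Close under arbitrary unions to get τ_{X×Y}; counting gives |τ_{X×Y}| = 25.


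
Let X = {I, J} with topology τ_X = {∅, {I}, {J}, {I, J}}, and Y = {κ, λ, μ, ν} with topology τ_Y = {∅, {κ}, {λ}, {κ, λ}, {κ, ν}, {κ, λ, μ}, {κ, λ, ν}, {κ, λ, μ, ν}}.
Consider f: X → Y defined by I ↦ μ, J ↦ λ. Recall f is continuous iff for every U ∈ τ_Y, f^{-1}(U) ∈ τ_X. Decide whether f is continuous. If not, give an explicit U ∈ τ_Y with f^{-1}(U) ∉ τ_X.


f IS continuous.

Compute f^{-1}(U) for each U ∈ τ_Y:
  U = ∅: f^{-1}(U) = ∅ ∈ τ_X ✓.
  U = {κ}: f^{-1}(U) = ∅ ∈ τ_X ✓.
  U = {λ}: f^{-1}(U) = {J} ∈ τ_X ✓.
  U = {κ, λ}: f^{-1}(U) = {J} ∈ τ_X ✓.
  U = {κ, ν}: f^{-1}(U) = ∅ ∈ τ_X ✓.
  U = {κ, λ, μ}: f^{-1}(U) = {I, J} ∈ τ_X ✓.
  U = {κ, λ, ν}: f^{-1}(U) = {J} ∈ τ_X ✓.
  U = {κ, λ, μ, ν}: f^{-1}(U) = {I, J} ∈ τ_X ✓.
Every preimage lies in τ_X, so f IS continuous.


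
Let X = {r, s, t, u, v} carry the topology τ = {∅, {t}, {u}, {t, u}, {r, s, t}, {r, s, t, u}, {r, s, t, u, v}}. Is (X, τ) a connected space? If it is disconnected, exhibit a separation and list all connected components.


(X, τ) is connected.

Find clopen sets (U ∈ τ with X ∖ U ∈ τ):
  U = ∅, X ∖ U = {r, s, t, u, v} — both open, so U is clopen.
  U = {r, s, t, u, v}, X ∖ U = ∅ — both open, so U is clopen.
Only trivial clopens (∅ and X) exist, so (X, τ) is connected.
Compute connected components by grouping points that agree on all clopens:
  component: {r, s, t, u, v}


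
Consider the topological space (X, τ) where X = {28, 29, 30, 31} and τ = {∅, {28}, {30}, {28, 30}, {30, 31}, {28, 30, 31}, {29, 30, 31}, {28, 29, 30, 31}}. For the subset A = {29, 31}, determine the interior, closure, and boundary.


int(A) = ∅, cl(A) = {29, 31}, ∂A = {29, 31}.

Closed sets in (X, τ) are complements of opens:
  closed(X, τ) = {∅, {28}, {29}, {28, 29}, {29, 31}, {28, 29, 31}, {29, 30, 31}, {28, 29, 30, 31}}.
int(A) = ⋃ {U ∈ τ : U ⊆ A}. Opens contained in A: ∅.
Taking the union of these: int(A) = ∅.
cl(A) = ⋂ {C closed : A ⊆ C}. Closed sets containing A: {29, 31}, {28, 29, 31}, {29, 30, 31}, {28, 29, 30, 31}.
Intersecting these: cl(A) = {29, 31}.
∂A = cl(A) ∖ int(A) = {29, 31} ∖ ∅ = {29, 31}.
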